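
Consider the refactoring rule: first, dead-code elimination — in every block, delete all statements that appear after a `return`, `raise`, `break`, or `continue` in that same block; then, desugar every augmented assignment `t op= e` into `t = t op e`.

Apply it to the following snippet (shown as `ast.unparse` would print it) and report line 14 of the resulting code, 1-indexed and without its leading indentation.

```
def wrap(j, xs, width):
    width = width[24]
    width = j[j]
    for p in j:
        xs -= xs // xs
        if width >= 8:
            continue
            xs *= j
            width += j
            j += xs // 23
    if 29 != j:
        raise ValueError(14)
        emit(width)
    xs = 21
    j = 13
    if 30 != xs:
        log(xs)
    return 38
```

Transformed code:
def wrap(j, xs, width):
    width = width[24]
    width = j[j]
    for p in j:
        xs = xs - xs // xs
        if width >= 8:
            continue
    if 29 != j:
        raise ValueError(14)
    xs = 21
    j = 13
    if 30 != xs:
        log(xs)
    return 38

return 38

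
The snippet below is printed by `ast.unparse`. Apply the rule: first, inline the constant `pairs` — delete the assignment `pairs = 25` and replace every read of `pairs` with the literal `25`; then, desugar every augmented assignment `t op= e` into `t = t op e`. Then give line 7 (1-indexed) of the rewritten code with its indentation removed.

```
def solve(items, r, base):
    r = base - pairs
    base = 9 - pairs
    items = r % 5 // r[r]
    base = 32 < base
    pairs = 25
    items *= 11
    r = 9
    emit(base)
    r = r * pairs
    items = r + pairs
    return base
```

r = 9

Transformed code:
def solve(items, r, base):
    r = base - 25
    base = 9 - 25
    items = r % 5 // r[r]
    base = 32 < base
    items = items * 11
    r = 9
    emit(base)
    r = r * 25
    items = r + 25
    return base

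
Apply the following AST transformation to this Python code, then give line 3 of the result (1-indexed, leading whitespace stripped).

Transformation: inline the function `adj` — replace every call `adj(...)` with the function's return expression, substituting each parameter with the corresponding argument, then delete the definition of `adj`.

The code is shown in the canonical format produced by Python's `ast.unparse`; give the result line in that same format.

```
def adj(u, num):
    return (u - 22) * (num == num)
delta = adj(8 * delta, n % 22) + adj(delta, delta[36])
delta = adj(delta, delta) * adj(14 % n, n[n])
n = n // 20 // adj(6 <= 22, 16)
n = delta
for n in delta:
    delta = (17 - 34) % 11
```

Transformed code:
delta = (8 * delta - 22) * (n % 22 == n % 22) + (delta - 22) * (delta[36] == delta[36])
delta = (delta - 22) * (delta == delta) * ((14 % n - 22) * (n[n] == n[n]))
n = n // 20 // (((6 <= 22) - 22) * (16 == 16))
n = delta
for n in delta:
    delta = (17 - 34) % 11

n = n // 20 // (((6 <= 22) - 22) * (16 == 16))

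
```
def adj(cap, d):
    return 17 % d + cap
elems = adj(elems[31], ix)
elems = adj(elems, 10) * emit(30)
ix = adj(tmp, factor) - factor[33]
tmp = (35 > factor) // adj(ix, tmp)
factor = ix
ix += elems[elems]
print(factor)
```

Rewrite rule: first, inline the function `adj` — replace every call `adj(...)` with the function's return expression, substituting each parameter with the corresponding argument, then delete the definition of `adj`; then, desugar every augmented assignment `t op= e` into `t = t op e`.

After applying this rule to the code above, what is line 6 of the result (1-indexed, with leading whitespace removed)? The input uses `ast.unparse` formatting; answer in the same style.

Transformed code:
elems = 17 % ix + elems[31]
elems = (17 % 10 + elems) * emit(30)
ix = 17 % factor + tmp - factor[33]
tmp = (35 > factor) // (17 % tmp + ix)
factor = ix
ix = ix + elems[elems]
print(factor)

ix = ix + elems[elems]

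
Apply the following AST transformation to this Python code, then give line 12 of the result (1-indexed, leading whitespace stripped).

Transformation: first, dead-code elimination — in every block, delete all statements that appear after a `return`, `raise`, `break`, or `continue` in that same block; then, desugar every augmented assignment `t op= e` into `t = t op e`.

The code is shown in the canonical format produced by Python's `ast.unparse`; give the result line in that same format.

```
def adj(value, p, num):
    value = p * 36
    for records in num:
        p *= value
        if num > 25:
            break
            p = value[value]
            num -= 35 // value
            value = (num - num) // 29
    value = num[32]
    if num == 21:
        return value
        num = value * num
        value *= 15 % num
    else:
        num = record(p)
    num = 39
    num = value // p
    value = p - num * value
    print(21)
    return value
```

num = 39

Transformed code:
def adj(value, p, num):
    value = p * 36
    for records in num:
        p = p * value
        if num > 25:
            break
    value = num[32]
    if num == 21:
        return value
    else:
        num = record(p)
    num = 39
    num = value // p
    value = p - num * value
    print(21)
    return value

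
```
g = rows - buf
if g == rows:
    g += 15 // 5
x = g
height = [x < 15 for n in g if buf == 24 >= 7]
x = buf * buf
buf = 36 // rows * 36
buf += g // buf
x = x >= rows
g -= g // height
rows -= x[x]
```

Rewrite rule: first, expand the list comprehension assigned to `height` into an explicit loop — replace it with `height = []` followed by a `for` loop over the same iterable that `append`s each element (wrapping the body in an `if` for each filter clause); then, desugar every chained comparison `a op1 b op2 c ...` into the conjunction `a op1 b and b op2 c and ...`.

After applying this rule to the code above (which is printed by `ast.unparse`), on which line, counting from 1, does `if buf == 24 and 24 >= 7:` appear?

7

Transformed code:
g = rows - buf
if g == rows:
    g += 15 // 5
x = g
height = []
for n in g:
    if buf == 24 and 24 >= 7:
        height.append(x < 15)
x = buf * buf
buf = 36 // rows * 36
buf += g // buf
x = x >= rows
g -= g // height
rows -= x[x]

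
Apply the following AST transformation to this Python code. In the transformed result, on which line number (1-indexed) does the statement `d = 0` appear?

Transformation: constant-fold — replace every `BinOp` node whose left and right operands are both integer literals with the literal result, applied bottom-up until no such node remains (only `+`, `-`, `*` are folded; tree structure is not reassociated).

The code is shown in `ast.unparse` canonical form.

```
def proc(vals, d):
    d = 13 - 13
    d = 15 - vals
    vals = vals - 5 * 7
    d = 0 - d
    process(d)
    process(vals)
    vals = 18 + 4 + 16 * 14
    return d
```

2

Transformed code:
def proc(vals, d):
    d = 0
    d = 15 - vals
    vals = vals - 35
    d = 0 - d
    process(d)
    process(vals)
    vals = 246
    return d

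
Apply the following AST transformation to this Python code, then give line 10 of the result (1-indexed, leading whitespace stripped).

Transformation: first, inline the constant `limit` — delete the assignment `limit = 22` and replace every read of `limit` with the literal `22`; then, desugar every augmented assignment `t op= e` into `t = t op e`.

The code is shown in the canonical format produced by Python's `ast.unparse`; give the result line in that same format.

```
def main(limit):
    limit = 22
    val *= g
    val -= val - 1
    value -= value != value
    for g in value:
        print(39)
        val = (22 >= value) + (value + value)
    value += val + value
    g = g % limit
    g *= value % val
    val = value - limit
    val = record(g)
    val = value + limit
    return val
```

g = g * (value % val)

Transformed code:
def main(limit):
    val = val * g
    val = val - (val - 1)
    value = value - (value != value)
    for g in value:
        print(39)
        val = (22 >= value) + (value + value)
    value = value + (val + value)
    g = g % 22
    g = g * (value % val)
    val = value - 22
    val = record(g)
    val = value + 22
    return val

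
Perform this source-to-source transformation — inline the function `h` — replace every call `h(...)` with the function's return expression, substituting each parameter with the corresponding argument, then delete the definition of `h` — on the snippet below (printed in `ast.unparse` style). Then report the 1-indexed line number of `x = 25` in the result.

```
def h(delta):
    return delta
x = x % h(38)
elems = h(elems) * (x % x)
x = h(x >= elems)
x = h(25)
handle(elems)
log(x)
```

Transformed code:
x = x % 38
elems = elems * (x % x)
x = x >= elems
x = 25
handle(elems)
log(x)

4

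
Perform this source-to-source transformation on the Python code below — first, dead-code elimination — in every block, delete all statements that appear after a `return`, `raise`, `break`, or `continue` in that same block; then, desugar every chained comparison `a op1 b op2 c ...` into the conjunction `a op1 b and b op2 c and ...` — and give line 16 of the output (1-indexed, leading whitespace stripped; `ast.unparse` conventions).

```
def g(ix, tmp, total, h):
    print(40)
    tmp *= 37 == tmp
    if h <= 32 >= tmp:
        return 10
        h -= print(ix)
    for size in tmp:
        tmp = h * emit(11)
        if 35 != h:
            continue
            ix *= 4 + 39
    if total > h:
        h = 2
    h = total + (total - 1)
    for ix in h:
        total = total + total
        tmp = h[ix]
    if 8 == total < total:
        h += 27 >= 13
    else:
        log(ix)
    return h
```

Transformed code:
def g(ix, tmp, total, h):
    print(40)
    tmp *= 37 == tmp
    if h <= 32 and 32 >= tmp:
        return 10
    for size in tmp:
        tmp = h * emit(11)
        if 35 != h:
            continue
    if total > h:
        h = 2
    h = total + (total - 1)
    for ix in h:
        total = total + total
        tmp = h[ix]
    if 8 == total and total < total:
        h += 27 >= 13
    else:
        log(ix)
    return h

if 8 == total and total < total:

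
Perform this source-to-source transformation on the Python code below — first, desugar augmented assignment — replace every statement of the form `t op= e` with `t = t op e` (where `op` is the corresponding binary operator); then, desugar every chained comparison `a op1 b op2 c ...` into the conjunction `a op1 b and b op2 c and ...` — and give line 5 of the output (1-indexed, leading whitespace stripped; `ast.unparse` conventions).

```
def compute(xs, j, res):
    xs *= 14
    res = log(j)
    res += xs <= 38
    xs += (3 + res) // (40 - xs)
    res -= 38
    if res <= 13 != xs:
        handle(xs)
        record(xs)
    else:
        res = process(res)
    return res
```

xs = xs + (3 + res) // (40 - xs)

Transformed code:
def compute(xs, j, res):
    xs = xs * 14
    res = log(j)
    res = res + (xs <= 38)
    xs = xs + (3 + res) // (40 - xs)
    res = res - 38
    if res <= 13 and 13 != xs:
        handle(xs)
        record(xs)
    else:
        res = process(res)
    return res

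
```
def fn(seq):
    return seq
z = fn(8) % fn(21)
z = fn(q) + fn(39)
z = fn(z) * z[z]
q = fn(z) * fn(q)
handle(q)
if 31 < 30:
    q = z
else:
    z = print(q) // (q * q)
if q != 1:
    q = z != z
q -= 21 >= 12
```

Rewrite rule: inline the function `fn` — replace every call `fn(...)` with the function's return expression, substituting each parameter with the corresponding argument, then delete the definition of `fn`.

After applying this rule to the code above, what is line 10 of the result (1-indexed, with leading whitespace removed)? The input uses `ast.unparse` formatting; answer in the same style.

Transformed code:
z = 8 % 21
z = q + 39
z = z * z[z]
q = z * q
handle(q)
if 31 < 30:
    q = z
else:
    z = print(q) // (q * q)
if q != 1:
    q = z != z
q -= 21 >= 12

if q != 1:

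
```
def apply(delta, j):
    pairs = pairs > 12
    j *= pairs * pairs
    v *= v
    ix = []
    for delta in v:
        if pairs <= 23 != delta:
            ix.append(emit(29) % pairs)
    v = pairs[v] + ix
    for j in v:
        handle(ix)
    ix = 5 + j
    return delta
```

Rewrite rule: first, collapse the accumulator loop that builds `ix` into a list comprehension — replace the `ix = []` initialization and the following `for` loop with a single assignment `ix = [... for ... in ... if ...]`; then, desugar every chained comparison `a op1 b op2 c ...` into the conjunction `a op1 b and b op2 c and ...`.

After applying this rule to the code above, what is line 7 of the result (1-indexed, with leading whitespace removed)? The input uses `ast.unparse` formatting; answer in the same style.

Transformed code:
def apply(delta, j):
    pairs = pairs > 12
    j *= pairs * pairs
    v *= v
    ix = [emit(29) % pairs for delta in v if pairs <= 23 and 23 != delta]
    v = pairs[v] + ix
    for j in v:
        handle(ix)
    ix = 5 + j
    return delta

for j in v:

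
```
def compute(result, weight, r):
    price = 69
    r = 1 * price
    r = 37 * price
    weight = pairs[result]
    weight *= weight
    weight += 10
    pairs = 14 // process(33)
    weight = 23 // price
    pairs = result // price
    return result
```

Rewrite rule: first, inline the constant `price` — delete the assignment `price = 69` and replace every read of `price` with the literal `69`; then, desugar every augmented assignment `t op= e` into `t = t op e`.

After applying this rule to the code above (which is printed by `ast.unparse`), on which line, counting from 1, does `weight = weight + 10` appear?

Transformed code:
def compute(result, weight, r):
    r = 1 * 69
    r = 37 * 69
    weight = pairs[result]
    weight = weight * weight
    weight = weight + 10
    pairs = 14 // process(33)
    weight = 23 // 69
    pairs = result // 69
    return result

6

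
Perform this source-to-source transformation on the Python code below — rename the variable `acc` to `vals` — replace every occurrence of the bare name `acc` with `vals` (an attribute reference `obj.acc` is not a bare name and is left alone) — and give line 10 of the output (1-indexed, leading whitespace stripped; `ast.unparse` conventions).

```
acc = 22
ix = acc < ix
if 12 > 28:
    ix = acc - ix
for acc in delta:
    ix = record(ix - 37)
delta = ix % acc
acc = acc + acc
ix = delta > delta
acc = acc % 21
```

vals = vals % 21

Transformed code:
vals = 22
ix = vals < ix
if 12 > 28:
    ix = vals - ix
for vals in delta:
    ix = record(ix - 37)
delta = ix % vals
vals = vals + vals
ix = delta > delta
vals = vals % 21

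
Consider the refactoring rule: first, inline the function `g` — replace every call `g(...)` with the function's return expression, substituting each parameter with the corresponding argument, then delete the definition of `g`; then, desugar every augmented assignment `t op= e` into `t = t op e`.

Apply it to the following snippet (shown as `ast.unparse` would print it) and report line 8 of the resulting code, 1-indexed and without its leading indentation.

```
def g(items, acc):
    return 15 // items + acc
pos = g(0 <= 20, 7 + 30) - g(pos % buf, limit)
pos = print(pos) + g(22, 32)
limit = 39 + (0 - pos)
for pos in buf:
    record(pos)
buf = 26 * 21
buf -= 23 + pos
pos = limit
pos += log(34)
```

pos = limit

Transformed code:
pos = 15 // (0 <= 20) + (7 + 30) - (15 // (pos % buf) + limit)
pos = print(pos) + (15 // 22 + 32)
limit = 39 + (0 - pos)
for pos in buf:
    record(pos)
buf = 26 * 21
buf = buf - (23 + pos)
pos = limit
pos = pos + log(34)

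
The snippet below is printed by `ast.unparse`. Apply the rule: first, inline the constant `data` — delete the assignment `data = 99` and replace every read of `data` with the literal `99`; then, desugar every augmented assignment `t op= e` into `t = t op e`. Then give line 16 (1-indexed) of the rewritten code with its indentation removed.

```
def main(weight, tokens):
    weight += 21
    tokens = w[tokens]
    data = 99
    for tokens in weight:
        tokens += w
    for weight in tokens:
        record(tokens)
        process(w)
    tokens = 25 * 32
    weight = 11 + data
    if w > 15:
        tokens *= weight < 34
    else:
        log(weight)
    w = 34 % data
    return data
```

Transformed code:
def main(weight, tokens):
    weight = weight + 21
    tokens = w[tokens]
    for tokens in weight:
        tokens = tokens + w
    for weight in tokens:
        record(tokens)
        process(w)
    tokens = 25 * 32
    weight = 11 + 99
    if w > 15:
        tokens = tokens * (weight < 34)
    else:
        log(weight)
    w = 34 % 99
    return 99

return 99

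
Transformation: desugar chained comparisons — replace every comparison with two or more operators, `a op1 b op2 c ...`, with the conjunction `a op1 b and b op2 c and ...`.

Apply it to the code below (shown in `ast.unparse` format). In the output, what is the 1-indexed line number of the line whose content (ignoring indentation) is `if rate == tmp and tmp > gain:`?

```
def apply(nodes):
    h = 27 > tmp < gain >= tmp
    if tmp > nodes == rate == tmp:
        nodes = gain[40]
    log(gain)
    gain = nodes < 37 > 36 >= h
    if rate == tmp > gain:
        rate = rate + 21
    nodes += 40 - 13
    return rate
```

7

Transformed code:
def apply(nodes):
    h = 27 > tmp and tmp < gain and (gain >= tmp)
    if tmp > nodes and nodes == rate and (rate == tmp):
        nodes = gain[40]
    log(gain)
    gain = nodes < 37 and 37 > 36 and (36 >= h)
    if rate == tmp and tmp > gain:
        rate = rate + 21
    nodes += 40 - 13
    return rate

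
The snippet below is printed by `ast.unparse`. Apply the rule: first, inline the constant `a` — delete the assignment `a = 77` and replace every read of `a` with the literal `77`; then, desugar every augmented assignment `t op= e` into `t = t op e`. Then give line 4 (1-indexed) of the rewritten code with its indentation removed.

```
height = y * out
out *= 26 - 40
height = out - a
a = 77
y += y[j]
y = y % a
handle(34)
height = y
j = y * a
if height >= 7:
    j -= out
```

Transformed code:
height = y * out
out = out * (26 - 40)
height = out - 77
y = y + y[j]
y = y % 77
handle(34)
height = y
j = y * 77
if height >= 7:
    j = j - out

y = y + y[j]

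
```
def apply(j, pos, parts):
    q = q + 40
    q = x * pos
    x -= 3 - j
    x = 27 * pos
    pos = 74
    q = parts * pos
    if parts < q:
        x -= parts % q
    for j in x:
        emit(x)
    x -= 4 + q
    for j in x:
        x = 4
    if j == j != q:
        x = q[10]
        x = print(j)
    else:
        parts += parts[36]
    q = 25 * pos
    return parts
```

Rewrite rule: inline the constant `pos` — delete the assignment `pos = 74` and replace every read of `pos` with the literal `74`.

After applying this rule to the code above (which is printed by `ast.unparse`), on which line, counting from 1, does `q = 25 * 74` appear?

Transformed code:
def apply(j, pos, parts):
    q = q + 40
    q = x * 74
    x -= 3 - j
    x = 27 * 74
    q = parts * 74
    if parts < q:
        x -= parts % q
    for j in x:
        emit(x)
    x -= 4 + q
    for j in x:
        x = 4
    if j == j != q:
        x = q[10]
        x = print(j)
    else:
        parts += parts[36]
    q = 25 * 74
    return parts

19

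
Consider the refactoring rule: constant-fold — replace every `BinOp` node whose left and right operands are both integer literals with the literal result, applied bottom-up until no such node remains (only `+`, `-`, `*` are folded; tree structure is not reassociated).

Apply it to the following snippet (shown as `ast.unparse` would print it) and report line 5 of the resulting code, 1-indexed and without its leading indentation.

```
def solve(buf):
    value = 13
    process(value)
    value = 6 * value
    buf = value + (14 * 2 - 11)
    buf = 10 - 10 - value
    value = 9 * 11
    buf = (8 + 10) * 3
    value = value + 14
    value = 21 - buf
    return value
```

buf = value + 17

Transformed code:
def solve(buf):
    value = 13
    process(value)
    value = 6 * value
    buf = value + 17
    buf = 0 - value
    value = 99
    buf = 54
    value = value + 14
    value = 21 - buf
    return value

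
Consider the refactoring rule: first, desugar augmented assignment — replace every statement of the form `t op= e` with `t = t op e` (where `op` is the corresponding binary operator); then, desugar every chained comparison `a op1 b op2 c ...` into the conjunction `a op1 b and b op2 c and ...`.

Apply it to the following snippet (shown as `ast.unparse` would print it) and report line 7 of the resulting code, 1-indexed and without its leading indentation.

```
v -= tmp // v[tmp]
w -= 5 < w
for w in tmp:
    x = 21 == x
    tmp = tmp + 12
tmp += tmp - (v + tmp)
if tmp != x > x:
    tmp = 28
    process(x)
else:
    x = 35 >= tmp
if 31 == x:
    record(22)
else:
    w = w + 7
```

Transformed code:
v = v - tmp // v[tmp]
w = w - (5 < w)
for w in tmp:
    x = 21 == x
    tmp = tmp + 12
tmp = tmp + (tmp - (v + tmp))
if tmp != x and x > x:
    tmp = 28
    process(x)
else:
    x = 35 >= tmp
if 31 == x:
    record(22)
else:
    w = w + 7

if tmp != x and x > x:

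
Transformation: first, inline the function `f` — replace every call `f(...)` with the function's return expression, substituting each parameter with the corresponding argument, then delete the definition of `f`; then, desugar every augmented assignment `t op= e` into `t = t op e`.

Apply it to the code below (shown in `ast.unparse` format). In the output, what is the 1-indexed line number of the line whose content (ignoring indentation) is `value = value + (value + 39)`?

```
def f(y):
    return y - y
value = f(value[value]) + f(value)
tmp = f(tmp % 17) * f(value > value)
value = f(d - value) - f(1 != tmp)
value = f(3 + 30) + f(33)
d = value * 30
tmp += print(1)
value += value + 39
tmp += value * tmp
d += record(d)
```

7

Transformed code:
value = value[value] - value[value] + (value - value)
tmp = (tmp % 17 - tmp % 17) * ((value > value) - (value > value))
value = d - value - (d - value) - ((1 != tmp) - (1 != tmp))
value = 3 + 30 - (3 + 30) + (33 - 33)
d = value * 30
tmp = tmp + print(1)
value = value + (value + 39)
tmp = tmp + value * tmp
d = d + record(d)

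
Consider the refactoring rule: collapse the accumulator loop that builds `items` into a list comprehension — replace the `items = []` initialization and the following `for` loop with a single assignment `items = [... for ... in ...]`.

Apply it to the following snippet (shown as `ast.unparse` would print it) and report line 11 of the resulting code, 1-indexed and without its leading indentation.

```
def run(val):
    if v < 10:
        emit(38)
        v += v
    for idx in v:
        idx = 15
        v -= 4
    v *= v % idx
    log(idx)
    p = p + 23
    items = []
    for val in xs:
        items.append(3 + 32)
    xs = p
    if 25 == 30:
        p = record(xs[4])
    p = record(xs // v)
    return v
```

items = [3 + 32 for val in xs]

Transformed code:
def run(val):
    if v < 10:
        emit(38)
        v += v
    for idx in v:
        idx = 15
        v -= 4
    v *= v % idx
    log(idx)
    p = p + 23
    items = [3 + 32 for val in xs]
    xs = p
    if 25 == 30:
        p = record(xs[4])
    p = record(xs // v)
    return v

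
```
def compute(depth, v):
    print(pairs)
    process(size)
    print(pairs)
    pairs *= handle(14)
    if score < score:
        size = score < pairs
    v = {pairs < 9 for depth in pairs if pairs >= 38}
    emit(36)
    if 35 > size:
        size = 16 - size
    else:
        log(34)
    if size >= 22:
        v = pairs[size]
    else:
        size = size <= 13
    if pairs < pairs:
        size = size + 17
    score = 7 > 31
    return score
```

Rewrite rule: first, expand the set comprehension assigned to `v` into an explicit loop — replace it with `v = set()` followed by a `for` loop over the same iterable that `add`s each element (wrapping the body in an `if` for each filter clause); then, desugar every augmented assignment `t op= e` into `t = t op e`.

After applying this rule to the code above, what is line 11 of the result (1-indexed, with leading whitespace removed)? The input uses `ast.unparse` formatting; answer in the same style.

v.add(pairs < 9)

Transformed code:
def compute(depth, v):
    print(pairs)
    process(size)
    print(pairs)
    pairs = pairs * handle(14)
    if score < score:
        size = score < pairs
    v = set()
    for depth in pairs:
        if pairs >= 38:
            v.add(pairs < 9)
    emit(36)
    if 35 > size:
        size = 16 - size
    else:
        log(34)
    if size >= 22:
        v = pairs[size]
    else:
        size = size <= 13
    if pairs < pairs:
        size = size + 17
    score = 7 > 31
    return score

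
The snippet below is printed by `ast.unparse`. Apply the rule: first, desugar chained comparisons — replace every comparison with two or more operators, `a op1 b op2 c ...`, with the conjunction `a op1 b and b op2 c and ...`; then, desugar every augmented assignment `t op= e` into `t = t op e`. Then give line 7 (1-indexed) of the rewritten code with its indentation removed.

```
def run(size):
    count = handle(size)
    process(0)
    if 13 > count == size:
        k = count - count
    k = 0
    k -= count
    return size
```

Transformed code:
def run(size):
    count = handle(size)
    process(0)
    if 13 > count and count == size:
        k = count - count
    k = 0
    k = k - count
    return size

k = k - count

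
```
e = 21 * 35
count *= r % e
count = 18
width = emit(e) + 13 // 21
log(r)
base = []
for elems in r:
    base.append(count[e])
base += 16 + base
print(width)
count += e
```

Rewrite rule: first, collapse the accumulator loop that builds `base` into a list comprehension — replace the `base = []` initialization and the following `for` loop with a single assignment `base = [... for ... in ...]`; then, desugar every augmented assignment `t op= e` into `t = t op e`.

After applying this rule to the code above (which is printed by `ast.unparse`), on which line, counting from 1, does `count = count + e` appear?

9

Transformed code:
e = 21 * 35
count = count * (r % e)
count = 18
width = emit(e) + 13 // 21
log(r)
base = [count[e] for elems in r]
base = base + (16 + base)
print(width)
count = count + e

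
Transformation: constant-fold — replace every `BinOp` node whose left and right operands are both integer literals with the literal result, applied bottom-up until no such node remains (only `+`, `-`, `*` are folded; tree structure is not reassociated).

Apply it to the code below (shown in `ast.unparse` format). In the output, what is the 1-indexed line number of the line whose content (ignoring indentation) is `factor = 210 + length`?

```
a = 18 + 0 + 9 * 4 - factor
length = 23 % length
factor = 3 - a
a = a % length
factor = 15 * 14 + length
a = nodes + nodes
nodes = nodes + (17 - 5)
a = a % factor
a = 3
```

5

Transformed code:
a = 54 - factor
length = 23 % length
factor = 3 - a
a = a % length
factor = 210 + length
a = nodes + nodes
nodes = nodes + 12
a = a % factor
a = 3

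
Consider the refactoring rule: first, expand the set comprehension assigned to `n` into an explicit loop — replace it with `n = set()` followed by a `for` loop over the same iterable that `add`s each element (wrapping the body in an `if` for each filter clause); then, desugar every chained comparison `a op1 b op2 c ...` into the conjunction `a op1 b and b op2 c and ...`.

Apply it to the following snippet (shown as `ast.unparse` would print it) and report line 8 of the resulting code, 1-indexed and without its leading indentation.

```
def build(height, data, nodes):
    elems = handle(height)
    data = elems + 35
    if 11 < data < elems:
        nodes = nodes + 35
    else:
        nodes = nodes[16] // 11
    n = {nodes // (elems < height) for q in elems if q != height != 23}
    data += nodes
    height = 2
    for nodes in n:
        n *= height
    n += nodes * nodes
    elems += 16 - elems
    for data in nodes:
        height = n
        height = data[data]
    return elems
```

n = set()

Transformed code:
def build(height, data, nodes):
    elems = handle(height)
    data = elems + 35
    if 11 < data and data < elems:
        nodes = nodes + 35
    else:
        nodes = nodes[16] // 11
    n = set()
    for q in elems:
        if q != height and height != 23:
            n.add(nodes // (elems < height))
    data += nodes
    height = 2
    for nodes in n:
        n *= height
    n += nodes * nodes
    elems += 16 - elems
    for data in nodes:
        height = n
        height = data[data]
    return elems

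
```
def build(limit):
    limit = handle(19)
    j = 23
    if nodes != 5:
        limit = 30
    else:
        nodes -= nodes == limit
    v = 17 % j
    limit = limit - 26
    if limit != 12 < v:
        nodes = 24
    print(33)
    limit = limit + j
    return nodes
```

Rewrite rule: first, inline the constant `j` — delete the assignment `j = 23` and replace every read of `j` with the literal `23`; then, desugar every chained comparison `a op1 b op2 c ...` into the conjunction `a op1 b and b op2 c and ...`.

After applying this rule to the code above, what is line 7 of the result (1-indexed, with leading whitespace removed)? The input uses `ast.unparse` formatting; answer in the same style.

v = 17 % 23

Transformed code:
def build(limit):
    limit = handle(19)
    if nodes != 5:
        limit = 30
    else:
        nodes -= nodes == limit
    v = 17 % 23
    limit = limit - 26
    if limit != 12 and 12 < v:
        nodes = 24
    print(33)
    limit = limit + 23
    return nodes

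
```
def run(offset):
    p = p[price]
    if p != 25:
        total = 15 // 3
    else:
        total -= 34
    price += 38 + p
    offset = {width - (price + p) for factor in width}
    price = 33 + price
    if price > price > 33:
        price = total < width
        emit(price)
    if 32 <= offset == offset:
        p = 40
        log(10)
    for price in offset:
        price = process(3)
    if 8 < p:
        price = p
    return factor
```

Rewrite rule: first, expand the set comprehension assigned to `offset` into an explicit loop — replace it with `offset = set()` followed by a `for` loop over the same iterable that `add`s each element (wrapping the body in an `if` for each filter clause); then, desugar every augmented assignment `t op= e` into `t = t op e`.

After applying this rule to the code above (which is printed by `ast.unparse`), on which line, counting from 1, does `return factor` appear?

Transformed code:
def run(offset):
    p = p[price]
    if p != 25:
        total = 15 // 3
    else:
        total = total - 34
    price = price + (38 + p)
    offset = set()
    for factor in width:
        offset.add(width - (price + p))
    price = 33 + price
    if price > price > 33:
        price = total < width
        emit(price)
    if 32 <= offset == offset:
        p = 40
        log(10)
    for price in offset:
        price = process(3)
    if 8 < p:
        price = p
    return factor

22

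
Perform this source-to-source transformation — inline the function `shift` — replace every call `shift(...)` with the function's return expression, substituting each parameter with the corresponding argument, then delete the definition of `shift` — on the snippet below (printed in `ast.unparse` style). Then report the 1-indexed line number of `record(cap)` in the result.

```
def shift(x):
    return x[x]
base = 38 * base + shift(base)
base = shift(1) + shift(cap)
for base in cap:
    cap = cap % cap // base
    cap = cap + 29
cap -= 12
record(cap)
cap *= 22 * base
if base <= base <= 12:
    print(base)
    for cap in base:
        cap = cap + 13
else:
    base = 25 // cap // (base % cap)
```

Transformed code:
base = 38 * base + base[base]
base = 1[1] + cap[cap]
for base in cap:
    cap = cap % cap // base
    cap = cap + 29
cap -= 12
record(cap)
cap *= 22 * base
if base <= base <= 12:
    print(base)
    for cap in base:
        cap = cap + 13
else:
    base = 25 // cap // (base % cap)

7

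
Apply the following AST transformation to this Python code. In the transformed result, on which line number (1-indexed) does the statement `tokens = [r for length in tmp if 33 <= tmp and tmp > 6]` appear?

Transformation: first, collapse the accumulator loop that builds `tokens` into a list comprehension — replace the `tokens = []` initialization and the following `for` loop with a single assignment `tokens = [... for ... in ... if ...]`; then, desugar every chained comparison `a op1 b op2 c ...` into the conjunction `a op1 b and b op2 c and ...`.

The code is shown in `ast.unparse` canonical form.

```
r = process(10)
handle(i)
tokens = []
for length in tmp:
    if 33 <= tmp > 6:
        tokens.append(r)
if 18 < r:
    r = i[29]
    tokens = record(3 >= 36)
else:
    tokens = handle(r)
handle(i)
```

Transformed code:
r = process(10)
handle(i)
tokens = [r for length in tmp if 33 <= tmp and tmp > 6]
if 18 < r:
    r = i[29]
    tokens = record(3 >= 36)
else:
    tokens = handle(r)
handle(i)

3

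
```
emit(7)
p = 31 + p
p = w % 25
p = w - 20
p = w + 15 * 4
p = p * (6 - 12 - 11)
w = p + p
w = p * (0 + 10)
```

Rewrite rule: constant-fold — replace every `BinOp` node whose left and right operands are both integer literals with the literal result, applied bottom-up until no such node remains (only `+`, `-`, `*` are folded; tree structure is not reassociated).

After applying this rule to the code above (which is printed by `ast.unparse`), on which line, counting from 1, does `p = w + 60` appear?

5

Transformed code:
emit(7)
p = 31 + p
p = w % 25
p = w - 20
p = w + 60
p = p * -17
w = p + p
w = p * 10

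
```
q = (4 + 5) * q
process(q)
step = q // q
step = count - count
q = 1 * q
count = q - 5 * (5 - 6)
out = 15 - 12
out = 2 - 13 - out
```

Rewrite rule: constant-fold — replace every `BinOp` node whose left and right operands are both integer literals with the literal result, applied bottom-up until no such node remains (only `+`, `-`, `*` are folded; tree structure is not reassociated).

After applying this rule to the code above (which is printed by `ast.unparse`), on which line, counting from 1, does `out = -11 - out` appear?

8

Transformed code:
q = 9 * q
process(q)
step = q // q
step = count - count
q = 1 * q
count = q - -5
out = 3
out = -11 - out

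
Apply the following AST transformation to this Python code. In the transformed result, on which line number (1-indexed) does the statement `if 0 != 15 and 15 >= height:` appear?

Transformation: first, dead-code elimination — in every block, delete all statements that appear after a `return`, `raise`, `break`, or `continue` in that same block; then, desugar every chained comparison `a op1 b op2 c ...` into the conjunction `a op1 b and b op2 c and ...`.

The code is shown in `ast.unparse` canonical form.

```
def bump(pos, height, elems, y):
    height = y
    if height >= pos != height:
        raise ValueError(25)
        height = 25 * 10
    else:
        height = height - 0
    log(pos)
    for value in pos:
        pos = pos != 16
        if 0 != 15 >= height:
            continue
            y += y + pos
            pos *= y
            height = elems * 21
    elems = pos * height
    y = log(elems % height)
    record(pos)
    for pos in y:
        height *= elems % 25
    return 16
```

10

Transformed code:
def bump(pos, height, elems, y):
    height = y
    if height >= pos and pos != height:
        raise ValueError(25)
    else:
        height = height - 0
    log(pos)
    for value in pos:
        pos = pos != 16
        if 0 != 15 and 15 >= height:
            continue
    elems = pos * height
    y = log(elems % height)
    record(pos)
    for pos in y:
        height *= elems % 25
    return 16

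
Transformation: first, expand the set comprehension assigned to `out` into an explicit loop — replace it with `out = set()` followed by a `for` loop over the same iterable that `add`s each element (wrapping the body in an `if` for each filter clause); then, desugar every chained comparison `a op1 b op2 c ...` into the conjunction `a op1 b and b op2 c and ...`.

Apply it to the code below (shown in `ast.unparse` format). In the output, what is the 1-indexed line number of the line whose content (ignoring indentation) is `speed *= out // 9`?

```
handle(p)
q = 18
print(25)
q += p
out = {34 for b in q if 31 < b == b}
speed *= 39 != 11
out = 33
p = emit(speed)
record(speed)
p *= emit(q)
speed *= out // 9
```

Transformed code:
handle(p)
q = 18
print(25)
q += p
out = set()
for b in q:
    if 31 < b and b == b:
        out.add(34)
speed *= 39 != 11
out = 33
p = emit(speed)
record(speed)
p *= emit(q)
speed *= out // 9

14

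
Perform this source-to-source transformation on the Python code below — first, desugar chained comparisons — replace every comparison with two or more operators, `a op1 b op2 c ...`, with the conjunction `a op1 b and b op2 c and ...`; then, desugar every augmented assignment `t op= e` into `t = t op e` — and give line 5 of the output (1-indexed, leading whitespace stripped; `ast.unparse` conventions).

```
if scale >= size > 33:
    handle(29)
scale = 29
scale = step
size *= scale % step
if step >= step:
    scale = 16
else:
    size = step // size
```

Transformed code:
if scale >= size and size > 33:
    handle(29)
scale = 29
scale = step
size = size * (scale % step)
if step >= step:
    scale = 16
else:
    size = step // size

size = size * (scale % step)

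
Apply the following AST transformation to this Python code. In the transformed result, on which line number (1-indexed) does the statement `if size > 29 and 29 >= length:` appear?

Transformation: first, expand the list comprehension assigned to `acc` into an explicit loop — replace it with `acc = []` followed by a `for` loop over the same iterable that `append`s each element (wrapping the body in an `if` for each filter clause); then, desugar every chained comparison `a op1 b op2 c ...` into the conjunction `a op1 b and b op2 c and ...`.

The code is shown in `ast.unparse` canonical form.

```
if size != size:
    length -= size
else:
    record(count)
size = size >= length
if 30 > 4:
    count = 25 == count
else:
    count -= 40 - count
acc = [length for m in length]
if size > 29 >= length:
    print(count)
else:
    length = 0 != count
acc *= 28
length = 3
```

13

Transformed code:
if size != size:
    length -= size
else:
    record(count)
size = size >= length
if 30 > 4:
    count = 25 == count
else:
    count -= 40 - count
acc = []
for m in length:
    acc.append(length)
if size > 29 and 29 >= length:
    print(count)
else:
    length = 0 != count
acc *= 28
length = 3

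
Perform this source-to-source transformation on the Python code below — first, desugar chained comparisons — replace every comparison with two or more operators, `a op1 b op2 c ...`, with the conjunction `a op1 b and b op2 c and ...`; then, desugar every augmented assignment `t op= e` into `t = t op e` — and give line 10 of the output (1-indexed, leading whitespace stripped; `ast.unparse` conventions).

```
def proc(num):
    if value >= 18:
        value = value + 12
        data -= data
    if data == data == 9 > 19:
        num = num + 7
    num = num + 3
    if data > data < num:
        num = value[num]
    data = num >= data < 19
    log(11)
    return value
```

Transformed code:
def proc(num):
    if value >= 18:
        value = value + 12
        data = data - data
    if data == data and data == 9 and (9 > 19):
        num = num + 7
    num = num + 3
    if data > data and data < num:
        num = value[num]
    data = num >= data and data < 19
    log(11)
    return value

data = num >= data and data < 19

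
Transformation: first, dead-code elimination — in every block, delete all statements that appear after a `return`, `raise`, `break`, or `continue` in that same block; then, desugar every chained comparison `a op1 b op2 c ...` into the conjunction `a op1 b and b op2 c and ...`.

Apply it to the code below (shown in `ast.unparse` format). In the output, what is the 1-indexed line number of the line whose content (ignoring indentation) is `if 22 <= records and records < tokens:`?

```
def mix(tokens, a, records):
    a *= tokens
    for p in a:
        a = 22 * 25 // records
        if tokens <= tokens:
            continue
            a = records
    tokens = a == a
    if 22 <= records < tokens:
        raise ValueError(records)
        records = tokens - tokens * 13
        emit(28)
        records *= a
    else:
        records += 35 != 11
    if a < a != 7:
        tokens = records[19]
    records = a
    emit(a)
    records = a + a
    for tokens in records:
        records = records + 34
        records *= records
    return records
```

8

Transformed code:
def mix(tokens, a, records):
    a *= tokens
    for p in a:
        a = 22 * 25 // records
        if tokens <= tokens:
            continue
    tokens = a == a
    if 22 <= records and records < tokens:
        raise ValueError(records)
    else:
        records += 35 != 11
    if a < a and a != 7:
        tokens = records[19]
    records = a
    emit(a)
    records = a + a
    for tokens in records:
        records = records + 34
        records *= records
    return records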